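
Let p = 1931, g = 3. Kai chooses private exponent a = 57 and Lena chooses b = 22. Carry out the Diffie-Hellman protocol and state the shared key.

1505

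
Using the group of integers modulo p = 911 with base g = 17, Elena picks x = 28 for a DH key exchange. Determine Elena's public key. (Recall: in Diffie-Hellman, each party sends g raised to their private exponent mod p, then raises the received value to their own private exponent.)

Public value = 17^28 mod 911.
17^1 ≡ 17 (mod 911)
17^2 = (17^1)^2 ≡ 17^2 = 289 ≡ 289 (mod 911)
17^4 = (17^2)^2 ≡ 289^2 = 83521 ≡ 620 (mod 911)
17^8 = (17^4)^2 ≡ 620^2 = 384400 ≡ 869 (mod 911)
17^16 = (17^8)^2 ≡ 869^2 = 755161 ≡ 853 (mod 911)
17^28 = 17^16 · 17^8 · 17^4 ≡ 853 · 869 · 620 ≡ 793 (mod 911).

793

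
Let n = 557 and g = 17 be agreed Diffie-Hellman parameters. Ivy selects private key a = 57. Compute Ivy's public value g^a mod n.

183

Public value = 17^57 mod 557.
17^1 ≡ 17 (mod 557)
17^2 = (17^1)^2 ≡ 17^2 = 289 ≡ 289 (mod 557)
17^4 = (17^2)^2 ≡ 289^2 = 83521 ≡ 528 (mod 557)
17^8 = (17^4)^2 ≡ 528^2 = 278784 ≡ 284 (mod 557)
17^16 = (17^8)^2 ≡ 284^2 = 80656 ≡ 448 (mod 557)
17^32 = (17^16)^2 ≡ 448^2 = 200704 ≡ 184 (mod 557)
17^57 = 17^32 · 17^16 · 17^8 · 17^1 ≡ 184 · 448 · 284 · 17 ≡ 183 (mod 557).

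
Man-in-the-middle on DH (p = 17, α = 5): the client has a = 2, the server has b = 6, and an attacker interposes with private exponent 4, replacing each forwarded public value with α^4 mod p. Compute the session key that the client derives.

16

The client receives an attacker's public value M = 5^4 mod 17 instead of the honest one.
5^1 ≡ 5 (mod 17)
5^2 = (5^1)^2 ≡ 5^2 = 25 ≡ 8 (mod 17)
5^4 = (5^2)^2 ≡ 8^2 = 64 ≡ 13 (mod 17)
So M = 13. The client computes K = M^2 mod 17.
13^1 ≡ 13 (mod 17)
13^2 = (13^1)^2 ≡ 13^2 = 169 ≡ 16 (mod 17)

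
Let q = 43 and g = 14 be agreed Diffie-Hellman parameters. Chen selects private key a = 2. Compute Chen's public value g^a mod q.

24

Public value = 14^2 mod 43.
14^1 ≡ 14 (mod 43)
14^2 = (14^1)^2 ≡ 14^2 = 196 ≡ 24 (mod 43)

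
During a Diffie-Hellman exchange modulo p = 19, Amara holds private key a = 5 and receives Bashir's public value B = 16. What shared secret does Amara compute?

4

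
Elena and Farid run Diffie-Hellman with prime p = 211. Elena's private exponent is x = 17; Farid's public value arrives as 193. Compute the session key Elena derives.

121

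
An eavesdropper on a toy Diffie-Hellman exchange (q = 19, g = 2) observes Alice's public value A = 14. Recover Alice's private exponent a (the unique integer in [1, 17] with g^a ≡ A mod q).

Try successive powers of 2 modulo 19:
2^1 ≡ 2
2^2 ≡ 4
2^3 ≡ 8
2^4 ≡ 16
2^5 ≡ 13
2^6 ≡ 7
2^7 ≡ 14
Found: a = 7.

7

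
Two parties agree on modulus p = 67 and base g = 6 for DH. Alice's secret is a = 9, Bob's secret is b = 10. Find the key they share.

Bob sends B = g^b mod p = 6^10 mod 67.
6^1 ≡ 6 (mod 67)
6^2 = (6^1)^2 ≡ 6^2 = 36 ≡ 36 (mod 67)
6^4 = (6^2)^2 ≡ 36^2 = 1296 ≡ 23 (mod 67)
6^8 = (6^4)^2 ≡ 23^2 = 529 ≡ 60 (mod 67)
6^10 = 6^8 · 6^2 ≡ 60 · 36 ≡ 16 (mod 67).
So B = 16. Alice then computes K = B^a mod p = 16^9 mod 67.
16^1 ≡ 16 (mod 67)
16^2 = (16^1)^2 ≡ 16^2 = 256 ≡ 55 (mod 67)
16^4 = (16^2)^2 ≡ 55^2 = 3025 ≡ 10 (mod 67)
16^8 = (16^4)^2 ≡ 10^2 = 100 ≡ 33 (mod 67)
16^9 = 16^8 · 16^1 ≡ 33 · 16 ≡ 59 (mod 67).

59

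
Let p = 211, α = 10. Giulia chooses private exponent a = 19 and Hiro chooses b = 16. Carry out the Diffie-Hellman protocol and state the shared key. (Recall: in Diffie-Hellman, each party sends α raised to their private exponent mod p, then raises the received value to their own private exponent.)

Giulia sends A = α^a mod p = 10^19 mod 211.
10^1 ≡ 10 (mod 211)
10^2 = (10^1)^2 ≡ 10^2 = 100 ≡ 100 (mod 211)
10^4 = (10^2)^2 ≡ 100^2 = 10000 ≡ 83 (mod 211)
10^8 = (10^4)^2 ≡ 83^2 = 6889 ≡ 137 (mod 211)
10^16 = (10^8)^2 ≡ 137^2 = 18769 ≡ 201 (mod 211)
10^19 = 10^16 · 10^2 · 10^1 ≡ 201 · 100 · 10 ≡ 128 (mod 211).
So A = 128. Hiro then computes K = A^b mod p = 128^16 mod 211.
128^1 ≡ 128 (mod 211)
128^2 = (128^1)^2 ≡ 128^2 = 16384 ≡ 137 (mod 211)
128^4 = (128^2)^2 ≡ 137^2 = 18769 ≡ 201 (mod 211)
128^8 = (128^4)^2 ≡ 201^2 = 40401 ≡ 100 (mod 211)
128^16 = (128^8)^2 ≡ 100^2 = 10000 ≡ 83 (mod 211)

83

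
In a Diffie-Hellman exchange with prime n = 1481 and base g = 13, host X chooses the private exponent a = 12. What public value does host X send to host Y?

Public value = 13^12 (mod 1481).
13^1 ≡ 13 (mod 1481)
13^2 = (13^1)^2 ≡ 13^2 = 169 ≡ 169 (mod 1481)
13^4 = (13^2)^2 ≡ 169^2 = 28561 ≡ 422 (mod 1481)
13^8 = (13^4)^2 ≡ 422^2 = 178084 ≡ 364 (mod 1481)
13^12 = 13^8 · 13^4 ≡ 364 · 422 ≡ 1065 (mod 1481).

1065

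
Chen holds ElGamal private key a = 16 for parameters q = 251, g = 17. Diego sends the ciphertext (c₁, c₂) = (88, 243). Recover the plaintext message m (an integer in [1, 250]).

89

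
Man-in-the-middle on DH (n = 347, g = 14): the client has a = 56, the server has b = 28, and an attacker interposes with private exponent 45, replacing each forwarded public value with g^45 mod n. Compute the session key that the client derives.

The client receives an attacker's public value M = 14^45 mod 347 instead of the honest one.
14^1 ≡ 14 (mod 347)
14^2 = (14^1)^2 ≡ 14^2 = 196 ≡ 196 (mod 347)
14^4 = (14^2)^2 ≡ 196^2 = 38416 ≡ 246 (mod 347)
14^8 = (14^4)^2 ≡ 246^2 = 60516 ≡ 138 (mod 347)
14^16 = (14^8)^2 ≡ 138^2 = 19044 ≡ 306 (mod 347)
14^32 = (14^16)^2 ≡ 306^2 = 93636 ≡ 293 (mod 347)
14^45 = 14^32 · 14^8 · 14^4 · 14^1 ≡ 293 · 138 · 246 · 14 ≡ 126 (mod 347).
So M = 126. The client computes K = M^56 mod 347.
126^1 ≡ 126 (mod 347)
126^2 = (126^1)^2 ≡ 126^2 = 15876 ≡ 261 (mod 347)
126^4 = (126^2)^2 ≡ 261^2 = 68121 ≡ 109 (mod 347)
126^8 = (126^4)^2 ≡ 109^2 = 11881 ≡ 83 (mod 347)
126^16 = (126^8)^2 ≡ 83^2 = 6889 ≡ 296 (mod 347)
126^32 = (126^16)^2 ≡ 296^2 = 87616 ≡ 172 (mod 347)
126^56 = 126^32 · 126^16 · 126^8 ≡ 172 · 296 · 83 ≡ 277 (mod 347).

277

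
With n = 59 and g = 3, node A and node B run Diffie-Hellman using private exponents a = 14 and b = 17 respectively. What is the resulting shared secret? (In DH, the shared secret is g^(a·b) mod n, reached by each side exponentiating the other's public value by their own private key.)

21

Node B sends B = g^b mod n = 3^17 mod 59.
3^1 ≡ 3 (mod 59)
3^2 = (3^1)^2 ≡ 3^2 = 9 ≡ 9 (mod 59)
3^4 = (3^2)^2 ≡ 9^2 = 81 ≡ 22 (mod 59)
3^8 = (3^4)^2 ≡ 22^2 = 484 ≡ 12 (mod 59)
3^16 = (3^8)^2 ≡ 12^2 = 144 ≡ 26 (mod 59)
3^17 = 3^16 · 3^1 ≡ 26 · 3 ≡ 19 (mod 59).
So B = 19. Node A then computes K = B^a mod n = 19^14 mod 59.
19^1 ≡ 19 (mod 59)
19^2 = (19^1)^2 ≡ 19^2 = 361 ≡ 7 (mod 59)
19^4 = (19^2)^2 ≡ 7^2 = 49 ≡ 49 (mod 59)
19^8 = (19^4)^2 ≡ 49^2 = 2401 ≡ 41 (mod 59)
19^14 = 19^8 · 19^4 · 19^2 ≡ 41 · 49 · 7 ≡ 21 (mod 59).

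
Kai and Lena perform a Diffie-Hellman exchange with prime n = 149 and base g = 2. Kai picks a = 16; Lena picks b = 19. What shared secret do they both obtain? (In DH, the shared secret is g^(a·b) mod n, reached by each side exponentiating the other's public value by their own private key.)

107

Lena sends B = g^b mod n = 2^19 mod 149.
2^1 ≡ 2 (mod 149)
2^2 = (2^1)^2 ≡ 2^2 = 4 ≡ 4 (mod 149)
2^4 = (2^2)^2 ≡ 4^2 = 16 ≡ 16 (mod 149)
2^8 = (2^4)^2 ≡ 16^2 = 256 ≡ 107 (mod 149)
2^16 = (2^8)^2 ≡ 107^2 = 11449 ≡ 125 (mod 149)
2^19 = 2^16 · 2^2 · 2^1 ≡ 125 · 4 · 2 ≡ 106 (mod 149).
So B = 106. Kai then computes K = B^a mod n = 106^16 mod 149.
106^1 ≡ 106 (mod 149)
106^2 = (106^1)^2 ≡ 106^2 = 11236 ≡ 61 (mod 149)
106^4 = (106^2)^2 ≡ 61^2 = 3721 ≡ 145 (mod 149)
106^8 = (106^4)^2 ≡ 145^2 = 21025 ≡ 16 (mod 149)
106^16 = (106^8)^2 ≡ 16^2 = 256 ≡ 107 (mod 149)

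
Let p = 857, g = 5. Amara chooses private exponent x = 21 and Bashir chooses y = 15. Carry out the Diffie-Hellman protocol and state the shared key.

Amara sends A = g^x mod p = 5^21 mod 857.
5^1 ≡ 5 (mod 857)
5^2 = (5^1)^2 ≡ 5^2 = 25 ≡ 25 (mod 857)
5^4 = (5^2)^2 ≡ 25^2 = 625 ≡ 625 (mod 857)
5^8 = (5^4)^2 ≡ 625^2 = 390625 ≡ 690 (mod 857)
5^16 = (5^8)^2 ≡ 690^2 = 476100 ≡ 465 (mod 857)
5^21 = 5^16 · 5^4 · 5^1 ≡ 465 · 625 · 5 ≡ 510 (mod 857).
So A = 510. Bashir then computes K = A^y mod p = 510^15 mod 857.
510^1 ≡ 510 (mod 857)
510^2 = (510^1)^2 ≡ 510^2 = 260100 ≡ 429 (mod 857)
510^4 = (510^2)^2 ≡ 429^2 = 184041 ≡ 643 (mod 857)
510^8 = (510^4)^2 ≡ 643^2 = 413449 ≡ 375 (mod 857)
510^15 = 510^8 · 510^4 · 510^2 · 510^1 ≡ 375 · 643 · 429 · 510 ≡ 553 (mod 857).

553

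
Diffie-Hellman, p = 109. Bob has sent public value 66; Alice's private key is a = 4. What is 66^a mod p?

16

Shared key K = 66^4 mod 109.
66^1 ≡ 66 (mod 109)
66^2 = (66^1)^2 ≡ 66^2 = 4356 ≡ 105 (mod 109)
66^4 = (66^2)^2 ≡ 105^2 = 11025 ≡ 16 (mod 109)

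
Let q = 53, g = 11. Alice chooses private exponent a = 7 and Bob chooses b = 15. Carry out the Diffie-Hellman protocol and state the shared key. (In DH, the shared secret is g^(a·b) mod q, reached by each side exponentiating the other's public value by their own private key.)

Alice sends A = g^a mod q = 11^7 mod 53.
11^1 ≡ 11 (mod 53)
11^2 = (11^1)^2 ≡ 11^2 = 121 ≡ 15 (mod 53)
11^4 = (11^2)^2 ≡ 15^2 = 225 ≡ 13 (mod 53)
11^7 = 11^4 · 11^2 · 11^1 ≡ 13 · 15 · 11 ≡ 25 (mod 53).
So A = 25. Bob then computes K = A^b mod q = 25^15 mod 53.
25^1 ≡ 25 (mod 53)
25^2 = (25^1)^2 ≡ 25^2 = 625 ≡ 42 (mod 53)
25^4 = (25^2)^2 ≡ 42^2 = 1764 ≡ 15 (mod 53)
25^8 = (25^4)^2 ≡ 15^2 = 225 ≡ 13 (mod 53)
25^15 = 25^8 · 25^4 · 25^2 · 25^1 ≡ 13 · 15 · 42 · 25 ≡ 11 (mod 53).

11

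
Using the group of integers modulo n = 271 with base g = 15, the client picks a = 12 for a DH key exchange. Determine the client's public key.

41

Public value = 15^12 mod 271.
15^1 ≡ 15 (mod 271)
15^2 = (15^1)^2 ≡ 15^2 = 225 ≡ 225 (mod 271)
15^4 = (15^2)^2 ≡ 225^2 = 50625 ≡ 219 (mod 271)
15^8 = (15^4)^2 ≡ 219^2 = 47961 ≡ 265 (mod 271)
15^12 = 15^8 · 15^4 ≡ 265 · 219 ≡ 41 (mod 271).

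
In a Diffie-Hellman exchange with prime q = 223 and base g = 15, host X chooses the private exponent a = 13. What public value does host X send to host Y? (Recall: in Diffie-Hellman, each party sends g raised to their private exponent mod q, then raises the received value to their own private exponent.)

Public value = 15^13 (mod 223).
15^1 ≡ 15 (mod 223)
15^2 = (15^1)^2 ≡ 15^2 = 225 ≡ 2 (mod 223)
15^4 = (15^2)^2 ≡ 2^2 = 4 ≡ 4 (mod 223)
15^8 = (15^4)^2 ≡ 4^2 = 16 ≡ 16 (mod 223)
15^13 = 15^8 · 15^4 · 15^1 ≡ 16 · 4 · 15 ≡ 68 (mod 223).

68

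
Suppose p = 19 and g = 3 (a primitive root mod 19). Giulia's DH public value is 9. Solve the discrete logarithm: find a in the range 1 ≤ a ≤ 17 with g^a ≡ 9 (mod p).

2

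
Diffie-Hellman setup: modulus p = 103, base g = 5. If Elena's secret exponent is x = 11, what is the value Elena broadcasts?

48

Public value = 5^11 (mod 103).
5^1 ≡ 5 (mod 103)
5^2 = (5^1)^2 ≡ 5^2 = 25 ≡ 25 (mod 103)
5^4 = (5^2)^2 ≡ 25^2 = 625 ≡ 7 (mod 103)
5^8 = (5^4)^2 ≡ 7^2 = 49 ≡ 49 (mod 103)
5^11 = 5^8 · 5^2 · 5^1 ≡ 49 · 25 · 5 ≡ 48 (mod 103).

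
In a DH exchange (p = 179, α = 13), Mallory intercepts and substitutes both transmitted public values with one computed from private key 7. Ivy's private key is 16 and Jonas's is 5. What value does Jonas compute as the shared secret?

65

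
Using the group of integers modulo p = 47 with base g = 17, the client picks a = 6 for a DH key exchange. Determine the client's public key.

14

Public value = 17^{6} \pmod{47}.
17^1 ≡ 17 (mod 47)
17^2 = (17^1)^2 ≡ 17^2 = 289 ≡ 7 (mod 47)
17^4 = (17^2)^2 ≡ 7^2 = 49 ≡ 2 (mod 47)
17^6 = 17^4 · 17^2 ≡ 2 · 7 ≡ 14 (mod 47).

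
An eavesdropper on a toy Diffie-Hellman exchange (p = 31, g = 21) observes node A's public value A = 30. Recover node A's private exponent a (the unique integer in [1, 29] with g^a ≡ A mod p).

15

Try successive powers of 21 modulo 31:
21^1 ≡ 21
21^2 ≡ 7
21^3 ≡ 23
21^4 ≡ 18
21^5 ≡ 6
21^6 ≡ 2
21^7 ≡ 11
21^8 ≡ 14
21^9 ≡ 15
21^10 ≡ 5
21^11 ≡ 12
21^12 ≡ 4
21^13 ≡ 22
21^14 ≡ 28
21^15 ≡ 30
Found: a = 15.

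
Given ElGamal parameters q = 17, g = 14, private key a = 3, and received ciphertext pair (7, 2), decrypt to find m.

12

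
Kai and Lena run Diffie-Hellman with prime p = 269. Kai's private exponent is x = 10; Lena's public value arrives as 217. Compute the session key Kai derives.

93

Shared key K = 217^10 mod 269.
217^1 ≡ 217 (mod 269)
217^2 = (217^1)^2 ≡ 217^2 = 47089 ≡ 14 (mod 269)
217^4 = (217^2)^2 ≡ 14^2 = 196 ≡ 196 (mod 269)
217^8 = (217^4)^2 ≡ 196^2 = 38416 ≡ 218 (mod 269)
217^10 = 217^8 · 217^2 ≡ 218 · 14 ≡ 93 (mod 269).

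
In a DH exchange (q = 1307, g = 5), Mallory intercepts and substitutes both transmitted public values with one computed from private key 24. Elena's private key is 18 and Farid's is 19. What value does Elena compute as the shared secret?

Elena receives Mallory's public value M = 5^24 mod 1307 instead of the honest one.
5^1 ≡ 5 (mod 1307)
5^2 = (5^1)^2 ≡ 5^2 = 25 ≡ 25 (mod 1307)
5^4 = (5^2)^2 ≡ 25^2 = 625 ≡ 625 (mod 1307)
5^8 = (5^4)^2 ≡ 625^2 = 390625 ≡ 1139 (mod 1307)
5^16 = (5^8)^2 ≡ 1139^2 = 1297321 ≡ 777 (mod 1307)
5^24 = 5^16 · 5^8 ≡ 777 · 1139 ≡ 164 (mod 1307).
So M = 164. Elena computes K = M^18 mod 1307.
164^1 ≡ 164 (mod 1307)
164^2 = (164^1)^2 ≡ 164^2 = 26896 ≡ 756 (mod 1307)
164^4 = (164^2)^2 ≡ 756^2 = 571536 ≡ 377 (mod 1307)
164^8 = (164^4)^2 ≡ 377^2 = 142129 ≡ 973 (mod 1307)
164^16 = (164^8)^2 ≡ 973^2 = 946729 ≡ 461 (mod 1307)
164^18 = 164^16 · 164^2 ≡ 461 · 756 ≡ 854 (mod 1307).

854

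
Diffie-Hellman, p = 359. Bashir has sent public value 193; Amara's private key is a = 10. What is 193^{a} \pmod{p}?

321

Shared key K = 193^10 mod 359.
193^1 ≡ 193 (mod 359)
193^2 = (193^1)^2 ≡ 193^2 = 37249 ≡ 272 (mod 359)
193^4 = (193^2)^2 ≡ 272^2 = 73984 ≡ 30 (mod 359)
193^8 = (193^4)^2 ≡ 30^2 = 900 ≡ 182 (mod 359)
193^10 = 193^8 · 193^2 ≡ 182 · 272 ≡ 321 (mod 359).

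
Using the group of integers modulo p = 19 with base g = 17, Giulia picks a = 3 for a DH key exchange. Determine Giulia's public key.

11

Public value = 17^3 mod 19.
17^1 ≡ 17 (mod 19)
17^2 = (17^1)^2 ≡ 17^2 = 289 ≡ 4 (mod 19)
17^3 = 17^2 · 17^1 ≡ 4 · 17 ≡ 11 (mod 19).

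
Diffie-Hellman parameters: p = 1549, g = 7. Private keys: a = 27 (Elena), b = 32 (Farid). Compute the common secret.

1186

Farid sends B = g^b mod p = 7^32 mod 1549.
7^1 ≡ 7 (mod 1549)
7^2 = (7^1)^2 ≡ 7^2 = 49 ≡ 49 (mod 1549)
7^4 = (7^2)^2 ≡ 49^2 = 2401 ≡ 852 (mod 1549)
7^8 = (7^4)^2 ≡ 852^2 = 725904 ≡ 972 (mod 1549)
7^16 = (7^8)^2 ≡ 972^2 = 944784 ≡ 1443 (mod 1549)
7^32 = (7^16)^2 ≡ 1443^2 = 2082249 ≡ 393 (mod 1549)
So B = 393. Elena then computes K = B^a mod p = 393^27 mod 1549.
393^1 ≡ 393 (mod 1549)
393^2 = (393^1)^2 ≡ 393^2 = 154449 ≡ 1098 (mod 1549)
393^4 = (393^2)^2 ≡ 1098^2 = 1205604 ≡ 482 (mod 1549)
393^8 = (393^4)^2 ≡ 482^2 = 232324 ≡ 1523 (mod 1549)
393^16 = (393^8)^2 ≡ 1523^2 = 2319529 ≡ 676 (mod 1549)
393^27 = 393^16 · 393^8 · 393^2 · 393^1 ≡ 676 · 1523 · 1098 · 393 ≡ 1186 (mod 1549).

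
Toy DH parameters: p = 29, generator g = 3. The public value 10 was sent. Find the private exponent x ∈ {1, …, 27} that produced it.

27

Try successive powers of 3 modulo 29:
3^1 ≡ 3
3^2 ≡ 9
3^3 ≡ 27
3^4 ≡ 23
3^5 ≡ 11
3^6 ≡ 4
3^7 ≡ 12
3^8 ≡ 7
3^9 ≡ 21
3^10 ≡ 5
3^11 ≡ 15
3^12 ≡ 16
3^13 ≡ 19
3^14 ≡ 28
3^15 ≡ 26
3^16 ≡ 20
3^17 ≡ 2
3^18 ≡ 6
3^19 ≡ 18
3^20 ≡ 25
3^21 ≡ 17
3^22 ≡ 22
3^23 ≡ 8
3^24 ≡ 24
3^25 ≡ 14
3^26 ≡ 13
3^27 ≡ 10
Found: x = 27.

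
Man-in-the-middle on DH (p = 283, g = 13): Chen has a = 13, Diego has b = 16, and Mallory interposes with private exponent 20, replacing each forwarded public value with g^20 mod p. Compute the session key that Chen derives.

62

Chen receives Mallory's public value M = 13^20 mod 283 instead of the honest one.
13^1 ≡ 13 (mod 283)
13^2 = (13^1)^2 ≡ 13^2 = 169 ≡ 169 (mod 283)
13^4 = (13^2)^2 ≡ 169^2 = 28561 ≡ 261 (mod 283)
13^8 = (13^4)^2 ≡ 261^2 = 68121 ≡ 201 (mod 283)
13^16 = (13^8)^2 ≡ 201^2 = 40401 ≡ 215 (mod 283)
13^20 = 13^16 · 13^4 ≡ 215 · 261 ≡ 81 (mod 283).
So M = 81. Chen computes K = M^13 mod 283.
81^1 ≡ 81 (mod 283)
81^2 = (81^1)^2 ≡ 81^2 = 6561 ≡ 52 (mod 283)
81^4 = (81^2)^2 ≡ 52^2 = 2704 ≡ 157 (mod 283)
81^8 = (81^4)^2 ≡ 157^2 = 24649 ≡ 28 (mod 283)
81^13 = 81^8 · 81^4 · 81^1 ≡ 28 · 157 · 81 ≡ 62 (mod 283).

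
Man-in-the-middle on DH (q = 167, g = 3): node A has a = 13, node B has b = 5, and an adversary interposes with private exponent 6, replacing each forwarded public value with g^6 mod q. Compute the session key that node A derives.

11

Node A receives an adversary's public value M = 3^6 mod 167 instead of the honest one.
3^1 ≡ 3 (mod 167)
3^2 = (3^1)^2 ≡ 3^2 = 9 ≡ 9 (mod 167)
3^4 = (3^2)^2 ≡ 9^2 = 81 ≡ 81 (mod 167)
3^6 = 3^4 · 3^2 ≡ 81 · 9 ≡ 61 (mod 167).
So M = 61. Node A computes K = M^13 mod 167.
61^1 ≡ 61 (mod 167)
61^2 = (61^1)^2 ≡ 61^2 = 3721 ≡ 47 (mod 167)
61^4 = (61^2)^2 ≡ 47^2 = 2209 ≡ 38 (mod 167)
61^8 = (61^4)^2 ≡ 38^2 = 1444 ≡ 108 (mod 167)
61^13 = 61^8 · 61^4 · 61^1 ≡ 108 · 38 · 61 ≡ 11 (mod 167).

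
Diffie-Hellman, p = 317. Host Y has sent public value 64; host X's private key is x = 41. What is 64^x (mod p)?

40

Shared key K = 64^41 mod 317.
64^1 ≡ 64 (mod 317)
64^2 = (64^1)^2 ≡ 64^2 = 4096 ≡ 292 (mod 317)
64^4 = (64^2)^2 ≡ 292^2 = 85264 ≡ 308 (mod 317)
64^8 = (64^4)^2 ≡ 308^2 = 94864 ≡ 81 (mod 317)
64^16 = (64^8)^2 ≡ 81^2 = 6561 ≡ 221 (mod 317)
64^32 = (64^16)^2 ≡ 221^2 = 48841 ≡ 23 (mod 317)
64^41 = 64^32 · 64^8 · 64^1 ≡ 23 · 81 · 64 ≡ 40 (mod 317).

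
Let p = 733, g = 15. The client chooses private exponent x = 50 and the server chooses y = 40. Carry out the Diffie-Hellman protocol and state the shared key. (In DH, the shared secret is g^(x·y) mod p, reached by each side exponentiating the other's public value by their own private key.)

The client sends A = g^x mod p = 15^50 mod 733.
15^1 ≡ 15 (mod 733)
15^2 = (15^1)^2 ≡ 15^2 = 225 ≡ 225 (mod 733)
15^4 = (15^2)^2 ≡ 225^2 = 50625 ≡ 48 (mod 733)
15^8 = (15^4)^2 ≡ 48^2 = 2304 ≡ 105 (mod 733)
15^16 = (15^8)^2 ≡ 105^2 = 11025 ≡ 30 (mod 733)
15^32 = (15^16)^2 ≡ 30^2 = 900 ≡ 167 (mod 733)
15^50 = 15^32 · 15^16 · 15^2 ≡ 167 · 30 · 225 ≡ 629 (mod 733).
So A = 629. The server then computes K = A^y mod p = 629^40 mod 733.
629^1 ≡ 629 (mod 733)
629^2 = (629^1)^2 ≡ 629^2 = 395641 ≡ 554 (mod 733)
629^4 = (629^2)^2 ≡ 554^2 = 306916 ≡ 522 (mod 733)
629^8 = (629^4)^2 ≡ 522^2 = 272484 ≡ 541 (mod 733)
629^16 = (629^8)^2 ≡ 541^2 = 292681 ≡ 214 (mod 733)
629^32 = (629^16)^2 ≡ 214^2 = 45796 ≡ 350 (mod 733)
629^40 = 629^32 · 629^8 ≡ 350 · 541 ≡ 236 (mod 733).

236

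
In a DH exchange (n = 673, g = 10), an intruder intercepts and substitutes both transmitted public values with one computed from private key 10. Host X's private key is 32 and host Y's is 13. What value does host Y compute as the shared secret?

87

Host Y receives an intruder's public value M = 10^10 mod 673 instead of the honest one.
10^1 ≡ 10 (mod 673)
10^2 = (10^1)^2 ≡ 10^2 = 100 ≡ 100 (mod 673)
10^4 = (10^2)^2 ≡ 100^2 = 10000 ≡ 578 (mod 673)
10^8 = (10^4)^2 ≡ 578^2 = 334084 ≡ 276 (mod 673)
10^10 = 10^8 · 10^2 ≡ 276 · 100 ≡ 7 (mod 673).
So M = 7. Host Y computes K = M^13 mod 673.
7^1 ≡ 7 (mod 673)
7^2 = (7^1)^2 ≡ 7^2 = 49 ≡ 49 (mod 673)
7^4 = (7^2)^2 ≡ 49^2 = 2401 ≡ 382 (mod 673)
7^8 = (7^4)^2 ≡ 382^2 = 145924 ≡ 556 (mod 673)
7^13 = 7^8 · 7^4 · 7^1 ≡ 556 · 382 · 7 ≡ 87 (mod 673).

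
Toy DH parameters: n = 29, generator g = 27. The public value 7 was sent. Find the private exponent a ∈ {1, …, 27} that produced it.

12

Try successive powers of 27 modulo 29:
27^1 ≡ 27
27^2 ≡ 4
27^3 ≡ 21
27^4 ≡ 16
27^5 ≡ 26
27^6 ≡ 6
27^7 ≡ 17
27^8 ≡ 24
27^9 ≡ 10
27^10 ≡ 9
27^11 ≡ 11
27^12 ≡ 7
Found: a = 12.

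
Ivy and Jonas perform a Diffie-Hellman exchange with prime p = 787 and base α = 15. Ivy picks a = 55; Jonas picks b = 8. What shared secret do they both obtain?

Jonas sends B = α^b mod p = 15^8 mod 787.
15^1 ≡ 15 (mod 787)
15^2 = (15^1)^2 ≡ 15^2 = 225 ≡ 225 (mod 787)
15^4 = (15^2)^2 ≡ 225^2 = 50625 ≡ 257 (mod 787)
15^8 = (15^4)^2 ≡ 257^2 = 66049 ≡ 728 (mod 787)
So B = 728. Ivy then computes K = B^a mod p = 728^55 mod 787.
728^1 ≡ 728 (mod 787)
728^2 = (728^1)^2 ≡ 728^2 = 529984 ≡ 333 (mod 787)
728^4 = (728^2)^2 ≡ 333^2 = 110889 ≡ 709 (mod 787)
728^8 = (728^4)^2 ≡ 709^2 = 502681 ≡ 575 (mod 787)
728^16 = (728^8)^2 ≡ 575^2 = 330625 ≡ 85 (mod 787)
728^32 = (728^16)^2 ≡ 85^2 = 7225 ≡ 142 (mod 787)
728^55 = 728^32 · 728^16 · 728^4 · 728^2 · 728^1 ≡ 142 · 85 · 709 · 333 · 728 ≡ 472 (mod 787).

472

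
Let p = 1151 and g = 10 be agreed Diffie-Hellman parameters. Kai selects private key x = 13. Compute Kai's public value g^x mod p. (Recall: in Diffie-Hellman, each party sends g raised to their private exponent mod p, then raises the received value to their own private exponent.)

794

Public value = 10^13 mod 1151.
10^1 ≡ 10 (mod 1151)
10^2 = (10^1)^2 ≡ 10^2 = 100 ≡ 100 (mod 1151)
10^4 = (10^2)^2 ≡ 100^2 = 10000 ≡ 792 (mod 1151)
10^8 = (10^4)^2 ≡ 792^2 = 627264 ≡ 1120 (mod 1151)
10^13 = 10^8 · 10^4 · 10^1 ≡ 1120 · 792 · 10 ≡ 794 (mod 1151).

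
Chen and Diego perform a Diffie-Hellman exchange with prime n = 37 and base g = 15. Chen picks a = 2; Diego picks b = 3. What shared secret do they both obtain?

Diego sends B = g^b mod n = 15^3 mod 37.
15^1 ≡ 15 (mod 37)
15^2 = (15^1)^2 ≡ 15^2 = 225 ≡ 3 (mod 37)
15^3 = 15^2 · 15^1 ≡ 3 · 15 ≡ 8 (mod 37).
So B = 8. Chen then computes K = B^a mod n = 8^2 mod 37.
8^1 ≡ 8 (mod 37)
8^2 = (8^1)^2 ≡ 8^2 = 64 ≡ 27 (mod 37)

27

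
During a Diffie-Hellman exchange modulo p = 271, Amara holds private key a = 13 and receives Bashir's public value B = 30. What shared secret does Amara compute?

190

Shared key K = 30^13 mod 271.
30^1 ≡ 30 (mod 271)
30^2 = (30^1)^2 ≡ 30^2 = 900 ≡ 87 (mod 271)
30^4 = (30^2)^2 ≡ 87^2 = 7569 ≡ 252 (mod 271)
30^8 = (30^4)^2 ≡ 252^2 = 63504 ≡ 90 (mod 271)
30^13 = 30^8 · 30^4 · 30^1 ≡ 90 · 252 · 30 ≡ 190 (mod 271).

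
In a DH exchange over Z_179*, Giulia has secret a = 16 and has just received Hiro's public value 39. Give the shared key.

Shared key K = 39^16 mod 179.
39^1 ≡ 39 (mod 179)
39^2 = (39^1)^2 ≡ 39^2 = 1521 ≡ 89 (mod 179)
39^4 = (39^2)^2 ≡ 89^2 = 7921 ≡ 45 (mod 179)
39^8 = (39^4)^2 ≡ 45^2 = 2025 ≡ 56 (mod 179)
39^16 = (39^8)^2 ≡ 56^2 = 3136 ≡ 93 (mod 179)

93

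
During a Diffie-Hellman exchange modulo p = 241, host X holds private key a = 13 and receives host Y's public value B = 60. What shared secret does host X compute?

60

Shared key K = 60^13 mod 241.
60^1 ≡ 60 (mod 241)
60^2 = (60^1)^2 ≡ 60^2 = 3600 ≡ 226 (mod 241)
60^4 = (60^2)^2 ≡ 226^2 = 51076 ≡ 225 (mod 241)
60^8 = (60^4)^2 ≡ 225^2 = 50625 ≡ 15 (mod 241)
60^13 = 60^8 · 60^4 · 60^1 ≡ 15 · 225 · 60 ≡ 60 (mod 241).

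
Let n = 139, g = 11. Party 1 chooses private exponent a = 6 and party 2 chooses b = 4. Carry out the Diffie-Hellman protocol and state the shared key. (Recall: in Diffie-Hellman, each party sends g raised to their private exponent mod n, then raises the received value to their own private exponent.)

45

Party 2 sends B = g^b mod n = 11^4 mod 139.
11^1 ≡ 11 (mod 139)
11^2 = (11^1)^2 ≡ 11^2 = 121 ≡ 121 (mod 139)
11^4 = (11^2)^2 ≡ 121^2 = 14641 ≡ 46 (mod 139)
So B = 46. Party 1 then computes K = B^a mod n = 46^6 mod 139.
46^1 ≡ 46 (mod 139)
46^2 = (46^1)^2 ≡ 46^2 = 2116 ≡ 31 (mod 139)
46^4 = (46^2)^2 ≡ 31^2 = 961 ≡ 127 (mod 139)
46^6 = 46^4 · 46^2 ≡ 127 · 31 ≡ 45 (mod 139).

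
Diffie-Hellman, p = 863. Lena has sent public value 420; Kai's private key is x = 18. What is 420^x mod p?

830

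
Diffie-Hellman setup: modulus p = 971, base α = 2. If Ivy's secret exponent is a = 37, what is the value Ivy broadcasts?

Public value = 2^37 mod 971.
2^1 ≡ 2 (mod 971)
2^2 = (2^1)^2 ≡ 2^2 = 4 ≡ 4 (mod 971)
2^4 = (2^2)^2 ≡ 4^2 = 16 ≡ 16 (mod 971)
2^8 = (2^4)^2 ≡ 16^2 = 256 ≡ 256 (mod 971)
2^16 = (2^8)^2 ≡ 256^2 = 65536 ≡ 479 (mod 971)
2^32 = (2^16)^2 ≡ 479^2 = 229441 ≡ 285 (mod 971)
2^37 = 2^32 · 2^4 · 2^1 ≡ 285 · 16 · 2 ≡ 381 (mod 971).

381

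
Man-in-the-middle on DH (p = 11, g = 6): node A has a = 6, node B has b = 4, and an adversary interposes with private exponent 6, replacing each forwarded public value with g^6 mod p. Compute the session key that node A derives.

Node A receives an adversary's public value M = 6^6 mod 11 instead of the honest one.
6^1 ≡ 6 (mod 11)
6^2 = (6^1)^2 ≡ 6^2 = 36 ≡ 3 (mod 11)
6^4 = (6^2)^2 ≡ 3^2 = 9 ≡ 9 (mod 11)
6^6 = 6^4 · 6^2 ≡ 9 · 3 ≡ 5 (mod 11).
So M = 5. Node A computes K = M^6 mod 11.
5^1 ≡ 5 (mod 11)
5^2 = (5^1)^2 ≡ 5^2 = 25 ≡ 3 (mod 11)
5^4 = (5^2)^2 ≡ 3^2 = 9 ≡ 9 (mod 11)
5^6 = 5^4 · 5^2 ≡ 9 · 3 ≡ 5 (mod 11).

5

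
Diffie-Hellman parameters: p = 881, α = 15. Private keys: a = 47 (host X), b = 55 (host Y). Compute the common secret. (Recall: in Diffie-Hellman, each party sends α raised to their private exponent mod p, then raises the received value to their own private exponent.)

767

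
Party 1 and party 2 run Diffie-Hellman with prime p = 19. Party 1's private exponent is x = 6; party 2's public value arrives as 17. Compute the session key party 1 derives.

7

Shared key K = 17^6 mod 19.
17^1 ≡ 17 (mod 19)
17^2 = (17^1)^2 ≡ 17^2 = 289 ≡ 4 (mod 19)
17^4 = (17^2)^2 ≡ 4^2 = 16 ≡ 16 (mod 19)
17^6 = 17^4 · 17^2 ≡ 16 · 4 ≡ 7 (mod 19).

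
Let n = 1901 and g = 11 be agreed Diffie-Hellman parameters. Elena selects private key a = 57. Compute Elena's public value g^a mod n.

1539

Public value = 11^57 mod 1901.
11^1 ≡ 11 (mod 1901)
11^2 = (11^1)^2 ≡ 11^2 = 121 ≡ 121 (mod 1901)
11^4 = (11^2)^2 ≡ 121^2 = 14641 ≡ 1334 (mod 1901)
11^8 = (11^4)^2 ≡ 1334^2 = 1779556 ≡ 220 (mod 1901)
11^16 = (11^8)^2 ≡ 220^2 = 48400 ≡ 875 (mod 1901)
11^32 = (11^16)^2 ≡ 875^2 = 765625 ≡ 1423 (mod 1901)
11^57 = 11^32 · 11^16 · 11^8 · 11^1 ≡ 1423 · 875 · 220 · 11 ≡ 1539 (mod 1901).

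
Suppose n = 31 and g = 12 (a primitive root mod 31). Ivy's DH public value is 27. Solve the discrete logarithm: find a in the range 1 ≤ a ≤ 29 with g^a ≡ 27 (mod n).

27

Try successive powers of 12 modulo 31:
12^1 ≡ 12
12^2 ≡ 20
12^3 ≡ 23
12^4 ≡ 28
12^5 ≡ 26
12^6 ≡ 2
12^7 ≡ 24
12^8 ≡ 9
12^9 ≡ 15
12^10 ≡ 25
12^11 ≡ 21
12^12 ≡ 4
12^13 ≡ 17
12^14 ≡ 18
12^15 ≡ 30
12^16 ≡ 19
12^17 ≡ 11
12^18 ≡ 8
12^19 ≡ 3
12^20 ≡ 5
12^21 ≡ 29
12^22 ≡ 7
12^23 ≡ 22
12^24 ≡ 16
12^25 ≡ 6
12^26 ≡ 10
12^27 ≡ 27
Found: a = 27.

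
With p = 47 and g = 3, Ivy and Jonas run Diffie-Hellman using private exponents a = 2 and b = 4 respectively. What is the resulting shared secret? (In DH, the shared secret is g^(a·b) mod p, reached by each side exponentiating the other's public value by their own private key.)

Ivy sends A = g^a mod p = 3^2 mod 47.
3^1 ≡ 3 (mod 47)
3^2 = (3^1)^2 ≡ 3^2 = 9 ≡ 9 (mod 47)
So A = 9. Jonas then computes K = A^b mod p = 9^4 mod 47.
9^1 ≡ 9 (mod 47)
9^2 = (9^1)^2 ≡ 9^2 = 81 ≡ 34 (mod 47)
9^4 = (9^2)^2 ≡ 34^2 = 1156 ≡ 28 (mod 47)

28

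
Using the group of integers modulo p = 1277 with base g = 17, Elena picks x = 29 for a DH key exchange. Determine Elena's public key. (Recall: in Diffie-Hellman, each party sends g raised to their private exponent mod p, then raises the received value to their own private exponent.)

873

Public value = 17^29 (mod 1277).
17^1 ≡ 17 (mod 1277)
17^2 = (17^1)^2 ≡ 17^2 = 289 ≡ 289 (mod 1277)
17^4 = (17^2)^2 ≡ 289^2 = 83521 ≡ 516 (mod 1277)
17^8 = (17^4)^2 ≡ 516^2 = 266256 ≡ 640 (mod 1277)
17^16 = (17^8)^2 ≡ 640^2 = 409600 ≡ 960 (mod 1277)
17^29 = 17^16 · 17^8 · 17^4 · 17^1 ≡ 960 · 640 · 516 · 17 ≡ 873 (mod 1277).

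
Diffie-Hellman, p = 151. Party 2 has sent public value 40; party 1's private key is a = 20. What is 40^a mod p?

Shared key K = 40^20 mod 151.
40^1 ≡ 40 (mod 151)
40^2 = (40^1)^2 ≡ 40^2 = 1600 ≡ 90 (mod 151)
40^4 = (40^2)^2 ≡ 90^2 = 8100 ≡ 97 (mod 151)
40^8 = (40^4)^2 ≡ 97^2 = 9409 ≡ 47 (mod 151)
40^16 = (40^8)^2 ≡ 47^2 = 2209 ≡ 95 (mod 151)
40^20 = 40^16 · 40^4 ≡ 95 · 97 ≡ 4 (mod 151).

4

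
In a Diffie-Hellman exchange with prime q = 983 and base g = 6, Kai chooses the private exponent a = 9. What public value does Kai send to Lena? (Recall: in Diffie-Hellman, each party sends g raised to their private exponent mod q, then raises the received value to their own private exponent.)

Public value = 6^9 mod 983.
6^1 ≡ 6 (mod 983)
6^2 = (6^1)^2 ≡ 6^2 = 36 ≡ 36 (mod 983)
6^4 = (6^2)^2 ≡ 36^2 = 1296 ≡ 313 (mod 983)
6^8 = (6^4)^2 ≡ 313^2 = 97969 ≡ 652 (mod 983)
6^9 = 6^8 · 6^1 ≡ 652 · 6 ≡ 963 (mod 983).

963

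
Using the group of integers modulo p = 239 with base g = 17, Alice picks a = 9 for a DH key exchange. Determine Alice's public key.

Public value = 17^{9} \pmod{239}.
17^1 ≡ 17 (mod 239)
17^2 = (17^1)^2 ≡ 17^2 = 289 ≡ 50 (mod 239)
17^4 = (17^2)^2 ≡ 50^2 = 2500 ≡ 110 (mod 239)
17^8 = (17^4)^2 ≡ 110^2 = 12100 ≡ 150 (mod 239)
17^9 = 17^8 · 17^1 ≡ 150 · 17 ≡ 160 (mod 239).

160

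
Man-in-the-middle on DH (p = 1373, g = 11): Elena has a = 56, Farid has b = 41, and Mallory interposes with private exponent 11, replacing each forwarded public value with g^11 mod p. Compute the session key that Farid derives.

1297

Farid receives Mallory's public value M = 11^11 mod 1373 instead of the honest one.
11^1 ≡ 11 (mod 1373)
11^2 = (11^1)^2 ≡ 11^2 = 121 ≡ 121 (mod 1373)
11^4 = (11^2)^2 ≡ 121^2 = 14641 ≡ 911 (mod 1373)
11^8 = (11^4)^2 ≡ 911^2 = 829921 ≡ 629 (mod 1373)
11^11 = 11^8 · 11^2 · 11^1 ≡ 629 · 121 · 11 ≡ 1042 (mod 1373).
So M = 1042. Farid computes K = M^41 mod 1373.
1042^1 ≡ 1042 (mod 1373)
1042^2 = (1042^1)^2 ≡ 1042^2 = 1085764 ≡ 1094 (mod 1373)
1042^4 = (1042^2)^2 ≡ 1094^2 = 1196836 ≡ 953 (mod 1373)
1042^8 = (1042^4)^2 ≡ 953^2 = 908209 ≡ 656 (mod 1373)
1042^16 = (1042^8)^2 ≡ 656^2 = 430336 ≡ 587 (mod 1373)
1042^32 = (1042^16)^2 ≡ 587^2 = 344569 ≡ 1319 (mod 1373)
1042^41 = 1042^32 · 1042^8 · 1042^1 ≡ 1319 · 656 · 1042 ≡ 1297 (mod 1373).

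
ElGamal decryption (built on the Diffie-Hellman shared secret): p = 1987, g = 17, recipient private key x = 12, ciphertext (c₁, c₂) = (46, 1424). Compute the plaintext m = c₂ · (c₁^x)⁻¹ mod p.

141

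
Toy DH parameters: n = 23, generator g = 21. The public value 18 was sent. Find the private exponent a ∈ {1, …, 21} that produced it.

6

Try successive powers of 21 modulo 23:
21^1 ≡ 21
21^2 ≡ 4
21^3 ≡ 15
21^4 ≡ 16
21^5 ≡ 14
21^6 ≡ 18
Found: a = 6.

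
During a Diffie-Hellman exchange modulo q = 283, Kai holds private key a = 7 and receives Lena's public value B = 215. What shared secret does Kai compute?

73

Shared key K = 215^7 mod 283.
215^1 ≡ 215 (mod 283)
215^2 = (215^1)^2 ≡ 215^2 = 46225 ≡ 96 (mod 283)
215^4 = (215^2)^2 ≡ 96^2 = 9216 ≡ 160 (mod 283)
215^7 = 215^4 · 215^2 · 215^1 ≡ 160 · 96 · 215 ≡ 73 (mod 283).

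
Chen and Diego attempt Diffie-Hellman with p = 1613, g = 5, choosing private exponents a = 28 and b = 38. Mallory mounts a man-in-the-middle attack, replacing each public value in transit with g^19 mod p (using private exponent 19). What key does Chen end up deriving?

384

Chen receives Mallory's public value M = 5^19 mod 1613 instead of the honest one.
5^1 ≡ 5 (mod 1613)
5^2 = (5^1)^2 ≡ 5^2 = 25 ≡ 25 (mod 1613)
5^4 = (5^2)^2 ≡ 25^2 = 625 ≡ 625 (mod 1613)
5^8 = (5^4)^2 ≡ 625^2 = 390625 ≡ 279 (mod 1613)
5^16 = (5^8)^2 ≡ 279^2 = 77841 ≡ 417 (mod 1613)
5^19 = 5^16 · 5^2 · 5^1 ≡ 417 · 25 · 5 ≡ 509 (mod 1613).
So M = 509. Chen computes K = M^28 mod 1613.
509^1 ≡ 509 (mod 1613)
509^2 = (509^1)^2 ≡ 509^2 = 259081 ≡ 1001 (mod 1613)
509^4 = (509^2)^2 ≡ 1001^2 = 1002001 ≡ 328 (mod 1613)
509^8 = (509^4)^2 ≡ 328^2 = 107584 ≡ 1126 (mod 1613)
509^16 = (509^8)^2 ≡ 1126^2 = 1267876 ≡ 58 (mod 1613)
509^28 = 509^16 · 509^8 · 509^4 ≡ 58 · 1126 · 328 ≡ 384 (mod 1613).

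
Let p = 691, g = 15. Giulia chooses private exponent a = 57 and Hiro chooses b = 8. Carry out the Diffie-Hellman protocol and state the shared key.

681

Giulia sends A = g^a mod p = 15^57 mod 691.
15^1 ≡ 15 (mod 691)
15^2 = (15^1)^2 ≡ 15^2 = 225 ≡ 225 (mod 691)
15^4 = (15^2)^2 ≡ 225^2 = 50625 ≡ 182 (mod 691)
15^8 = (15^4)^2 ≡ 182^2 = 33124 ≡ 647 (mod 691)
15^16 = (15^8)^2 ≡ 647^2 = 418609 ≡ 554 (mod 691)
15^32 = (15^16)^2 ≡ 554^2 = 306916 ≡ 112 (mod 691)
15^57 = 15^32 · 15^16 · 15^8 · 15^1 ≡ 112 · 554 · 647 · 15 ≡ 435 (mod 691).
So A = 435. Hiro then computes K = A^b mod p = 435^8 mod 691.
435^1 ≡ 435 (mod 691)
435^2 = (435^1)^2 ≡ 435^2 = 189225 ≡ 582 (mod 691)
435^4 = (435^2)^2 ≡ 582^2 = 338724 ≡ 134 (mod 691)
435^8 = (435^4)^2 ≡ 134^2 = 17956 ≡ 681 (mod 691)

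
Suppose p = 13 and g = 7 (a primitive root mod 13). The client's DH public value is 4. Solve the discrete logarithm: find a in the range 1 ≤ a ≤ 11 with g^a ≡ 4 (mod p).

Try successive powers of 7 modulo 13:
7^1 ≡ 7
7^2 ≡ 10
7^3 ≡ 5
7^4 ≡ 9
7^5 ≡ 11
7^6 ≡ 12
7^7 ≡ 6
7^8 ≡ 3
7^9 ≡ 8
7^10 ≡ 4
Found: a = 10.

10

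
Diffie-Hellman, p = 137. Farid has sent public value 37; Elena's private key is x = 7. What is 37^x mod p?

100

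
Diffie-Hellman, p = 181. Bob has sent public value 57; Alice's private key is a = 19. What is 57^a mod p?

Shared key K = 57^19 mod 181.
57^1 ≡ 57 (mod 181)
57^2 = (57^1)^2 ≡ 57^2 = 3249 ≡ 172 (mod 181)
57^4 = (57^2)^2 ≡ 172^2 = 29584 ≡ 81 (mod 181)
57^8 = (57^4)^2 ≡ 81^2 = 6561 ≡ 45 (mod 181)
57^16 = (57^8)^2 ≡ 45^2 = 2025 ≡ 34 (mod 181)
57^19 = 57^16 · 57^2 · 57^1 ≡ 34 · 172 · 57 ≡ 115 (mod 181).

115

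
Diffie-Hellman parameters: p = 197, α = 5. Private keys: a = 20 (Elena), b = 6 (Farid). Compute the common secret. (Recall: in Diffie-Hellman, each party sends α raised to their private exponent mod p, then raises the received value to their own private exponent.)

49

Elena sends A = α^a mod p = 5^20 mod 197.
5^1 ≡ 5 (mod 197)
5^2 = (5^1)^2 ≡ 5^2 = 25 ≡ 25 (mod 197)
5^4 = (5^2)^2 ≡ 25^2 = 625 ≡ 34 (mod 197)
5^8 = (5^4)^2 ≡ 34^2 = 1156 ≡ 171 (mod 197)
5^16 = (5^8)^2 ≡ 171^2 = 29241 ≡ 85 (mod 197)
5^20 = 5^16 · 5^4 ≡ 85 · 34 ≡ 132 (mod 197).
So A = 132. Farid then computes K = A^b mod p = 132^6 mod 197.
132^1 ≡ 132 (mod 197)
132^2 = (132^1)^2 ≡ 132^2 = 17424 ≡ 88 (mod 197)
132^4 = (132^2)^2 ≡ 88^2 = 7744 ≡ 61 (mod 197)
132^6 = 132^4 · 132^2 ≡ 61 · 88 ≡ 49 (mod 197).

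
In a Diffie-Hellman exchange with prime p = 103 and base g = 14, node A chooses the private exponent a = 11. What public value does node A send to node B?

Public value = 14^{11} \pmod{103}.
14^1 ≡ 14 (mod 103)
14^2 = (14^1)^2 ≡ 14^2 = 196 ≡ 93 (mod 103)
14^4 = (14^2)^2 ≡ 93^2 = 8649 ≡ 100 (mod 103)
14^8 = (14^4)^2 ≡ 100^2 = 10000 ≡ 9 (mod 103)
14^11 = 14^8 · 14^2 · 14^1 ≡ 9 · 93 · 14 ≡ 79 (mod 103).

79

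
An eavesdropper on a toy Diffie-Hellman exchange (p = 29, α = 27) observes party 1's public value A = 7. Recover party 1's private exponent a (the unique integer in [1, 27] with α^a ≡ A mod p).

12

Try successive powers of 27 modulo 29:
27^1 ≡ 27
27^2 ≡ 4
27^3 ≡ 21
27^4 ≡ 16
27^5 ≡ 26
27^6 ≡ 6
27^7 ≡ 17
27^8 ≡ 24
27^9 ≡ 10
27^10 ≡ 9
27^11 ≡ 11
27^12 ≡ 7
Found: a = 12.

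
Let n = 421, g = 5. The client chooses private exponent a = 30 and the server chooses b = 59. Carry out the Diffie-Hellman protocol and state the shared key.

The client sends A = g^a mod n = 5^30 mod 421.
5^1 ≡ 5 (mod 421)
5^2 = (5^1)^2 ≡ 5^2 = 25 ≡ 25 (mod 421)
5^4 = (5^2)^2 ≡ 25^2 = 625 ≡ 204 (mod 421)
5^8 = (5^4)^2 ≡ 204^2 = 41616 ≡ 358 (mod 421)
5^16 = (5^8)^2 ≡ 358^2 = 128164 ≡ 180 (mod 421)
5^30 = 5^16 · 5^8 · 5^4 · 5^2 ≡ 180 · 358 · 204 · 25 ≡ 33 (mod 421).
So A = 33. The server then computes K = A^b mod n = 33^59 mod 421.
33^1 ≡ 33 (mod 421)
33^2 = (33^1)^2 ≡ 33^2 = 1089 ≡ 247 (mod 421)
33^4 = (33^2)^2 ≡ 247^2 = 61009 ≡ 385 (mod 421)
33^8 = (33^4)^2 ≡ 385^2 = 148225 ≡ 33 (mod 421)
33^16 = (33^8)^2 ≡ 33^2 = 1089 ≡ 247 (mod 421)
33^32 = (33^16)^2 ≡ 247^2 = 61009 ≡ 385 (mod 421)
33^59 = 33^32 · 33^16 · 33^8 · 33^2 · 33^1 ≡ 385 · 247 · 33 · 247 · 33 ≡ 152 (mod 421).

152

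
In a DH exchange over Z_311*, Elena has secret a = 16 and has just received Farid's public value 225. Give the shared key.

15

Shared key K = 225^16 mod 311.
225^1 ≡ 225 (mod 311)
225^2 = (225^1)^2 ≡ 225^2 = 50625 ≡ 243 (mod 311)
225^4 = (225^2)^2 ≡ 243^2 = 59049 ≡ 270 (mod 311)
225^8 = (225^4)^2 ≡ 270^2 = 72900 ≡ 126 (mod 311)
225^16 = (225^8)^2 ≡ 126^2 = 15876 ≡ 15 (mod 311)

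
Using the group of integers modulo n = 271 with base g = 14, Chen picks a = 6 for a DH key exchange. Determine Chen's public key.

72

Public value = 14^{6} \pmod{271}.
14^1 ≡ 14 (mod 271)
14^2 = (14^1)^2 ≡ 14^2 = 196 ≡ 196 (mod 271)
14^4 = (14^2)^2 ≡ 196^2 = 38416 ≡ 205 (mod 271)
14^6 = 14^4 · 14^2 ≡ 205 · 196 ≡ 72 (mod 271).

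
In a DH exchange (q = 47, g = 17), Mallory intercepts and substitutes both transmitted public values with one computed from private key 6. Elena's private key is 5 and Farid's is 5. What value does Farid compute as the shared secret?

Farid receives Mallory's public value M = 17^6 mod 47 instead of the honest one.
17^1 ≡ 17 (mod 47)
17^2 = (17^1)^2 ≡ 17^2 = 289 ≡ 7 (mod 47)
17^4 = (17^2)^2 ≡ 7^2 = 49 ≡ 2 (mod 47)
17^6 = 17^4 · 17^2 ≡ 2 · 7 ≡ 14 (mod 47).
So M = 14. Farid computes K = M^5 mod 47.
14^1 ≡ 14 (mod 47)
14^2 = (14^1)^2 ≡ 14^2 = 196 ≡ 8 (mod 47)
14^4 = (14^2)^2 ≡ 8^2 = 64 ≡ 17 (mod 47)
14^5 = 14^4 · 14^1 ≡ 17 · 14 ≡ 3 (mod 47).

3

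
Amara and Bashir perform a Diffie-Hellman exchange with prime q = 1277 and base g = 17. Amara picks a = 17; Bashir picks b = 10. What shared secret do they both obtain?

Amara sends A = g^a mod q = 17^17 mod 1277.
17^1 ≡ 17 (mod 1277)
17^2 = (17^1)^2 ≡ 17^2 = 289 ≡ 289 (mod 1277)
17^4 = (17^2)^2 ≡ 289^2 = 83521 ≡ 516 (mod 1277)
17^8 = (17^4)^2 ≡ 516^2 = 266256 ≡ 640 (mod 1277)
17^16 = (17^8)^2 ≡ 640^2 = 409600 ≡ 960 (mod 1277)
17^17 = 17^16 · 17^1 ≡ 960 · 17 ≡ 996 (mod 1277).
So A = 996. Bashir then computes K = A^b mod q = 996^10 mod 1277.
996^1 ≡ 996 (mod 1277)
996^2 = (996^1)^2 ≡ 996^2 = 992016 ≡ 1064 (mod 1277)
996^4 = (996^2)^2 ≡ 1064^2 = 1132096 ≡ 674 (mod 1277)
996^8 = (996^4)^2 ≡ 674^2 = 454276 ≡ 941 (mod 1277)
996^10 = 996^8 · 996^2 ≡ 941 · 1064 ≡ 56 (mod 1277).

56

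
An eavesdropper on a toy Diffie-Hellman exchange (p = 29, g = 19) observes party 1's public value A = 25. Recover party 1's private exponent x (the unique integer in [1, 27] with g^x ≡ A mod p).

8

Try successive powers of 19 modulo 29:
19^1 ≡ 19
19^2 ≡ 13
19^3 ≡ 15
19^4 ≡ 24
19^5 ≡ 21
19^6 ≡ 22
19^7 ≡ 12
19^8 ≡ 25
Found: x = 8.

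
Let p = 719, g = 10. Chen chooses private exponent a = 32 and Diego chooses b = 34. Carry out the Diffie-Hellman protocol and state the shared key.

Diego sends B = g^b mod p = 10^34 mod 719.
10^1 ≡ 10 (mod 719)
10^2 = (10^1)^2 ≡ 10^2 = 100 ≡ 100 (mod 719)
10^4 = (10^2)^2 ≡ 100^2 = 10000 ≡ 653 (mod 719)
10^8 = (10^4)^2 ≡ 653^2 = 426409 ≡ 42 (mod 719)
10^16 = (10^8)^2 ≡ 42^2 = 1764 ≡ 326 (mod 719)
10^32 = (10^16)^2 ≡ 326^2 = 106276 ≡ 583 (mod 719)
10^34 = 10^32 · 10^2 ≡ 583 · 100 ≡ 61 (mod 719).
So B = 61. Chen then computes K = B^a mod p = 61^32 mod 719.
61^1 ≡ 61 (mod 719)
61^2 = (61^1)^2 ≡ 61^2 = 3721 ≡ 126 (mod 719)
61^4 = (61^2)^2 ≡ 126^2 = 15876 ≡ 58 (mod 719)
61^8 = (61^4)^2 ≡ 58^2 = 3364 ≡ 488 (mod 719)
61^16 = (61^8)^2 ≡ 488^2 = 238144 ≡ 155 (mod 719)
61^32 = (61^16)^2 ≡ 155^2 = 24025 ≡ 298 (mod 719)

298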